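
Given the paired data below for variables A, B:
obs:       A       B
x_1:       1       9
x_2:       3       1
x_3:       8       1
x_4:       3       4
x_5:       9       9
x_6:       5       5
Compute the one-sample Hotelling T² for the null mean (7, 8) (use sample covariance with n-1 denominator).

Step 1 — sample mean vector:
  mean(A) = (1 + 3 + 8 + 3 + 9 + 5) / 6 = 29/6 = 4.8333
  mean(B) = (9 + 1 + 1 + 4 + 9 + 5) / 6 = 29/6 = 4.8333
  x̄ = (4.8333, 4.8333),  deviation x̄ - mu_0 = (4.8333, 4.8333) - (7, 8) = (-2.1667, -3.1667).

Step 2 — sample covariance matrix, S[i,j] = (1/(n-1)) · Σ_k (x_{k,i} - mean_i) · (x_{k,j} - mean_j), divisor n-1 = 5:
  S[A,A] = ((-3.8333)·(-3.8333) + (-1.8333)·(-1.8333) + (3.1667)·(3.1667) + (-1.8333)·(-1.8333) + (4.1667)·(4.1667) + (0.1667)·(0.1667)) / 5 = 48.8333/5 = 9.7667
  S[A,B] = ((-3.8333)·(4.1667) + (-1.8333)·(-3.8333) + (3.1667)·(-3.8333) + (-1.8333)·(-0.8333) + (4.1667)·(4.1667) + (0.1667)·(0.1667)) / 5 = -2.1667/5 = -0.4333
  S[B,B] = ((4.1667)·(4.1667) + (-3.8333)·(-3.8333) + (-3.8333)·(-3.8333) + (-0.8333)·(-0.8333) + (4.1667)·(4.1667) + (0.1667)·(0.1667)) / 5 = 64.8333/5 = 12.9667
  S = [[9.7667, -0.4333],
 [-0.4333, 12.9667]].

Step 3 — invert S. det(S) = 9.7667·12.9667 - (-0.4333)² = 126.4533.
  S^{-1} = (1/det) · [[d, -b], [-b, a]] = [[0.1025, 0.0034],
 [0.0034, 0.0772]].

Step 4 — quadratic form (x̄ - mu_0)^T · S^{-1} · (x̄ - mu_0):
  S^{-1} · (x̄ - mu_0) = (-0.233, -0.252),
  (x̄ - mu_0)^T · [...] = (-2.1667)·(-0.233) + (-3.1667)·(-0.252) = 1.3029.

Step 5 — scale by n: T² = 6 · 1.3029 = 7.8174.

T² ≈ 7.8174


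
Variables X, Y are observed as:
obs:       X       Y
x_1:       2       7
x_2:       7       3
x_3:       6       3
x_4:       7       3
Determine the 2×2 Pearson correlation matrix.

Step 1 — column means:
  mean(X) = (2 + 7 + 6 + 7) / 4 = 22/4 = 5.5
  mean(Y) = (7 + 3 + 3 + 3) / 4 = 16/4 = 4

Step 2 — sample variances and covariances s[i,j] = (1/(n-1)) · Σ_k (x_{k,i} - mean_i) · (x_{k,j} - mean_j), with n-1 = 3:
  s[X,X] = ((-3.5)·(-3.5) + (1.5)·(1.5) + (0.5)·(0.5) + (1.5)·(1.5)) / 3 = 17/3 = 5.6667
  s[X,Y] = ((-3.5)·(3) + (1.5)·(-1) + (0.5)·(-1) + (1.5)·(-1)) / 3 = -14/3 = -4.6667
  s[Y,Y] = ((3)·(3) + (-1)·(-1) + (-1)·(-1) + (-1)·(-1)) / 3 = 12/3 = 4
  Sample standard deviations s_i = √(s[i,i]):
  s(X) = √(5.6667) = 2.3805
  s(Y) = √(4) = 2

Step 3 — r_{ij} = s_{ij} / (s_i · s_j):
  r[X,X] = 1 (diagonal).
  r[X,Y] = -4.6667 / (2.3805 · 2) = -4.6667 / 4.761 = -0.9802
  r[Y,Y] = 1 (diagonal).

R is symmetric with unit diagonal. Assembling:

R = [[1, -0.9802],
 [-0.9802, 1]]


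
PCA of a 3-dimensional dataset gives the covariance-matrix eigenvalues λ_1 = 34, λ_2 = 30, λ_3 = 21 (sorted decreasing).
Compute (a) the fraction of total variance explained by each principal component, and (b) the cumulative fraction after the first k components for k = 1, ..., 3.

Step 1 — total variance = trace(Sigma) = Σ λ_i = 34 + 30 + 21 = 85.

Step 2 — fraction explained by component i = λ_i / Σ λ:
  PC1: 34/85 = 0.4
  PC2: 30/85 = 0.3529
  PC3: 21/85 = 0.2471

Step 3 — cumulative fraction after k components = (λ_1 + ... + λ_k) / Σ λ:
  k = 1: 34/85 = 0.4
  k = 2: (34 + 30)/85 = 64/85 = 0.7529
  k = 3: (34 + 30 + 21)/85 = 85/85 = 1

Summary (fraction, with percent):

explained: PC1 0.4 (40%), PC2 0.3529 (35.29%), PC3 0.2471 (24.71%);  cumulative: 0.4, 0.7529, 1


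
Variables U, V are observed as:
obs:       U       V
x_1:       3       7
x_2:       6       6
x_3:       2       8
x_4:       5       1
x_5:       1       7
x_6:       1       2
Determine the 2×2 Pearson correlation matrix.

Step 1 — column means:
  mean(U) = (3 + 6 + 2 + 5 + 1 + 1) / 6 = 18/6 = 3
  mean(V) = (7 + 6 + 8 + 1 + 7 + 2) / 6 = 31/6 = 5.1667

Step 2 — sample variances and covariances s[i,j] = (1/(n-1)) · Σ_k (x_{k,i} - mean_i) · (x_{k,j} - mean_j), with n-1 = 5:
  s[U,U] = ((0)·(0) + (3)·(3) + (-1)·(-1) + (2)·(2) + (-2)·(-2) + (-2)·(-2)) / 5 = 22/5 = 4.4
  s[U,V] = ((0)·(1.8333) + (3)·(0.8333) + (-1)·(2.8333) + (2)·(-4.1667) + (-2)·(1.8333) + (-2)·(-3.1667)) / 5 = -6/5 = -1.2
  s[V,V] = ((1.8333)·(1.8333) + (0.8333)·(0.8333) + (2.8333)·(2.8333) + (-4.1667)·(-4.1667) + (1.8333)·(1.8333) + (-3.1667)·(-3.1667)) / 5 = 42.8333/5 = 8.5667
  Sample standard deviations s_i = √(s[i,i]):
  s(U) = √(4.4) = 2.0976
  s(V) = √(8.5667) = 2.9269

Step 3 — r_{ij} = s_{ij} / (s_i · s_j):
  r[U,U] = 1 (diagonal).
  r[U,V] = -1.2 / (2.0976 · 2.9269) = -1.2 / 6.1395 = -0.1955
  r[V,V] = 1 (diagonal).

R is symmetric with unit diagonal. Assembling:

R = [[1, -0.1955],
 [-0.1955, 1]]


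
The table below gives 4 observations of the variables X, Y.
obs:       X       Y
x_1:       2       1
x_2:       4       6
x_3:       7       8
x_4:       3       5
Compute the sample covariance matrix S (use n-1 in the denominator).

Step 1 — column means:
  mean(X) = (2 + 4 + 7 + 3) / 4 = 16/4 = 4
  mean(Y) = (1 + 6 + 8 + 5) / 4 = 20/4 = 5

Step 2 — sample covariance S[i,j] = (1/(n-1)) · Σ_k (x_{k,i} - mean_i) · (x_{k,j} - mean_j), with n-1 = 3.
  S[X,X] = ((-2)·(-2) + (0)·(0) + (3)·(3) + (-1)·(-1)) / 3 = 14/3 = 4.6667
  S[X,Y] = ((-2)·(-4) + (0)·(1) + (3)·(3) + (-1)·(0)) / 3 = 17/3 = 5.6667
  S[Y,Y] = ((-4)·(-4) + (1)·(1) + (3)·(3) + (0)·(0)) / 3 = 26/3 = 8.6667

S is symmetric (S[j,i] = S[i,j]). Assembling:

S = [[4.6667, 5.6667],
 [5.6667, 8.6667]]


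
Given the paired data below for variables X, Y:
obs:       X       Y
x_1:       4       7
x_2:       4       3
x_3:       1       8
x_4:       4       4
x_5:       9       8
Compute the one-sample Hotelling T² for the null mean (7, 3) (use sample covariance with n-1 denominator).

Step 1 — sample mean vector:
  mean(X) = (4 + 4 + 1 + 4 + 9) / 5 = 22/5 = 4.4
  mean(Y) = (7 + 3 + 8 + 4 + 8) / 5 = 30/5 = 6
  x̄ = (4.4, 6),  deviation x̄ - mu_0 = (4.4, 6) - (7, 3) = (-2.6, 3).

Step 2 — sample covariance matrix, S[i,j] = (1/(n-1)) · Σ_k (x_{k,i} - mean_i) · (x_{k,j} - mean_j), divisor n-1 = 4:
  S[X,X] = ((-0.4)·(-0.4) + (-0.4)·(-0.4) + (-3.4)·(-3.4) + (-0.4)·(-0.4) + (4.6)·(4.6)) / 4 = 33.2/4 = 8.3
  S[X,Y] = ((-0.4)·(1) + (-0.4)·(-3) + (-3.4)·(2) + (-0.4)·(-2) + (4.6)·(2)) / 4 = 4/4 = 1
  S[Y,Y] = ((1)·(1) + (-3)·(-3) + (2)·(2) + (-2)·(-2) + (2)·(2)) / 4 = 22/4 = 5.5
  S = [[8.3, 1],
 [1, 5.5]].

Step 3 — invert S. det(S) = 8.3·5.5 - (1)² = 44.65.
  S^{-1} = (1/det) · [[d, -b], [-b, a]] = [[0.1232, -0.0224],
 [-0.0224, 0.1859]].

Step 4 — quadratic form (x̄ - mu_0)^T · S^{-1} · (x̄ - mu_0):
  S^{-1} · (x̄ - mu_0) = (-0.3875, 0.6159),
  (x̄ - mu_0)^T · [...] = (-2.6)·(-0.3875) + (3)·(0.6159) = 2.8551.

Step 5 — scale by n: T² = 5 · 2.8551 = 14.2755.

T² ≈ 14.2755


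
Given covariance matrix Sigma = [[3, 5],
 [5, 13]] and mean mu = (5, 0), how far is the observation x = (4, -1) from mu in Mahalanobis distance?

Step 1 — centre the observation: (x - mu) = (-1, -1).

Step 2 — invert Sigma. det(Sigma) = 3·13 - (5)² = 14.
  Sigma^{-1} = (1/det) · [[d, -b], [-b, a]] = [[0.9286, -0.3571],
 [-0.3571, 0.2143]].

Step 3 — form the quadratic (x - mu)^T · Sigma^{-1} · (x - mu):
  Sigma^{-1} · (x - mu) = (-0.5714, 0.1429).
  (x - mu)^T · [Sigma^{-1} · (x - mu)] = (-1)·(-0.5714) + (-1)·(0.1429) = 0.4286.

Step 4 — take square root: d = √(0.4286) ≈ 0.6547.

d(x, mu) = √(0.4286) ≈ 0.6547


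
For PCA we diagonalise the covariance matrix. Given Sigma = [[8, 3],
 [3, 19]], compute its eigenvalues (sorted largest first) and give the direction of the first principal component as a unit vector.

Step 1 — characteristic polynomial of 2×2 Sigma:
  det(Sigma - λI) = λ² - trace · λ + det = 0.
  trace = 8 + 19 = 27, det = 8·19 - (3)² = 143.
Step 2 — discriminant:
  Δ = trace² - 4·det = 729 - 572 = 157.
Step 3 — eigenvalues:
  λ = (trace ± √Δ)/2 = (27 ± 12.53)/2,
  λ_1 = 19.765,  λ_2 = 7.235.

Step 4 — unit eigenvector for λ_1: solve (Sigma - λ_1 I)v = 0. First row:
  (8 - 19.765)·v_x + (3)·v_y = 0, i.e. (-11.765)·v_x + (3)·v_y = 0,
  so v ∝ (b, λ_1 - a) = (3, 11.765) = u.
  ||u|| = √((3)² + (11.765)²) = √(147.4148) ≈ 12.1414,
  v_1 = u/||u|| ≈ (0.2471, 0.969) (||v_1|| = 1).

λ_1 = 19.765,  λ_2 = 7.235;  v_1 ≈ (0.2471, 0.969)


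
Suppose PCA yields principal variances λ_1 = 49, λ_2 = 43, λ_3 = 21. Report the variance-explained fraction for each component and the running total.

Step 1 — total variance = trace(Sigma) = Σ λ_i = 49 + 43 + 21 = 113.

Step 2 — fraction explained by component i = λ_i / Σ λ:
  PC1: 49/113 = 0.4336
  PC2: 43/113 = 0.3805
  PC3: 21/113 = 0.1858

Step 3 — cumulative fraction after k components = (λ_1 + ... + λ_k) / Σ λ:
  k = 1: 49/113 = 0.4336
  k = 2: (49 + 43)/113 = 92/113 = 0.8142
  k = 3: (49 + 43 + 21)/113 = 113/113 = 1

Summary (fraction, with percent):

explained: PC1 0.4336 (43.36%), PC2 0.3805 (38.05%), PC3 0.1858 (18.58%);  cumulative: 0.4336, 0.8142, 1


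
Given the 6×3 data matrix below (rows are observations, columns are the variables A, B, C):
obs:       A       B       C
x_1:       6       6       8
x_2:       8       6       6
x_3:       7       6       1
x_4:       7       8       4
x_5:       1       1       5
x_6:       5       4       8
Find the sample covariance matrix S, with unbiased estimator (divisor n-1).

Step 1 — column means:
  mean(A) = (6 + 8 + 7 + 7 + 1 + 5) / 6 = 34/6 = 5.6667
  mean(B) = (6 + 6 + 6 + 8 + 1 + 4) / 6 = 31/6 = 5.1667
  mean(C) = (8 + 6 + 1 + 4 + 5 + 8) / 6 = 32/6 = 5.3333

Step 2 — sample covariance S[i,j] = (1/(n-1)) · Σ_k (x_{k,i} - mean_i) · (x_{k,j} - mean_j), with n-1 = 5.
  S[A,A] = ((0.3333)·(0.3333) + (2.3333)·(2.3333) + (1.3333)·(1.3333) + (1.3333)·(1.3333) + (-4.6667)·(-4.6667) + (-0.6667)·(-0.6667)) / 5 = 31.3333/5 = 6.2667
  S[A,B] = ((0.3333)·(0.8333) + (2.3333)·(0.8333) + (1.3333)·(0.8333) + (1.3333)·(2.8333) + (-4.6667)·(-4.1667) + (-0.6667)·(-1.1667)) / 5 = 27.3333/5 = 5.4667
  S[A,C] = ((0.3333)·(2.6667) + (2.3333)·(0.6667) + (1.3333)·(-4.3333) + (1.3333)·(-1.3333) + (-4.6667)·(-0.3333) + (-0.6667)·(2.6667)) / 5 = -5.3333/5 = -1.0667
  S[B,B] = ((0.8333)·(0.8333) + (0.8333)·(0.8333) + (0.8333)·(0.8333) + (2.8333)·(2.8333) + (-4.1667)·(-4.1667) + (-1.1667)·(-1.1667)) / 5 = 28.8333/5 = 5.7667
  S[B,C] = ((0.8333)·(2.6667) + (0.8333)·(0.6667) + (0.8333)·(-4.3333) + (2.8333)·(-1.3333) + (-4.1667)·(-0.3333) + (-1.1667)·(2.6667)) / 5 = -6.3333/5 = -1.2667
  S[C,C] = ((2.6667)·(2.6667) + (0.6667)·(0.6667) + (-4.3333)·(-4.3333) + (-1.3333)·(-1.3333) + (-0.3333)·(-0.3333) + (2.6667)·(2.6667)) / 5 = 35.3333/5 = 7.0667

S is symmetric (S[j,i] = S[i,j]). Assembling:

S = [[6.2667, 5.4667, -1.0667],
 [5.4667, 5.7667, -1.2667],
 [-1.0667, -1.2667, 7.0667]]


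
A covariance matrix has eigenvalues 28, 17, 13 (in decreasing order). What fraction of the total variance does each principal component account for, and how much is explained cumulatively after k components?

Step 1 — total variance = trace(Sigma) = Σ λ_i = 28 + 17 + 13 = 58.

Step 2 — fraction explained by component i = λ_i / Σ λ:
  PC1: 28/58 = 0.4828
  PC2: 17/58 = 0.2931
  PC3: 13/58 = 0.2241

Step 3 — cumulative fraction after k components = (λ_1 + ... + λ_k) / Σ λ:
  k = 1: 28/58 = 0.4828
  k = 2: (28 + 17)/58 = 45/58 = 0.7759
  k = 3: (28 + 17 + 13)/58 = 58/58 = 1

Summary (fraction, with percent):

explained: PC1 0.4828 (48.28%), PC2 0.2931 (29.31%), PC3 0.2241 (22.41%);  cumulative: 0.4828, 0.7759, 1


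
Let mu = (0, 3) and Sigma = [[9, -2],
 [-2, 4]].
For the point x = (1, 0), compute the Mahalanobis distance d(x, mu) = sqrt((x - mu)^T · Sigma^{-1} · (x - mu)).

Step 1 — centre the observation: (x - mu) = (1, -3).

Step 2 — invert Sigma. det(Sigma) = 9·4 - (-2)² = 32.
  Sigma^{-1} = (1/det) · [[d, -b], [-b, a]] = [[0.125, 0.0625],
 [0.0625, 0.2812]].

Step 3 — form the quadratic (x - mu)^T · Sigma^{-1} · (x - mu):
  Sigma^{-1} · (x - mu) = (-0.0625, -0.7812).
  (x - mu)^T · [Sigma^{-1} · (x - mu)] = (1)·(-0.0625) + (-3)·(-0.7812) = 2.2812.

Step 4 — take square root: d = √(2.2812) ≈ 1.5104.

d(x, mu) = √(2.2812) ≈ 1.5104


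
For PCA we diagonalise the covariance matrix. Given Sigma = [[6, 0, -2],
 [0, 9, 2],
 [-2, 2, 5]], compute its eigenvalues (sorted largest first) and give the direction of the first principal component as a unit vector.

Step 1 — characteristic polynomial p(λ) = det(λI - Sigma) = λ³ - tr·λ² + c_1·λ - det, where tr = trace, c_1 = sum of the principal 2×2 minors, det = det(Sigma):
  tr = 6 + 9 + 5 = 20,
  c_1 = (6·9 - (0)²) + (6·5 - (-2)²) + (9·5 - (2)²) = 54 + 26 + 41 = 121,
  det = 6·(9·5 - (2)²) - (0)·((0)·5 - (2)·(-2)) + (-2)·((0)·(2) - 9·(-2)) = 6·(41) - (0)·(4) + (-2)·(18) = 210.
  So p(λ) = λ³ - 20λ² + 121λ - 210.
Step 2 — look for an integer root (rational root theorem: any rational root is an integer divisor of 210). Testing λ = 3:
  p(3) = 27 - 180 + 363 - 210 = 0  ✓
  Dividing out (λ - 3): p(λ) = (λ - 3)(λ² - 17λ + 70).
Step 3 — remaining eigenvalues from the quadratic λ² - 17λ + 70 = 0:
  Δ = 17² - 4·70 = 289 - 280 = 9,  λ = (17 ± √9)/2 = (17 ± 3)/2 = 10 or 7.
  Sorted: λ_1 = 10,  λ_2 = 7,  λ_3 = 3  (check: sum = 20 = tr ✓).

Step 4 — unit eigenvector for λ_1 = 10: v spans the null space of (Sigma - λ_1 I), whose rows are
  r_1 = (-4, 0, -2),  r_2 = (0, -1, 2),  r_3 = (-2, 2, -5).
  v is orthogonal to every row, so take v ∝ r_1 × r_2 = ((0)·(2) - (-2)·(-1), (-2)·(0) - (-4)·(2), (-4)·(-1) - (0)·(0)) = (-2, 8, 4).
  Rescale (divide by 2; multiply by -1 so the first nonzero entry is positive): u = (1, -4, -2).
  ||u|| = √((1)² + (-4)² + (-2)²) = √(21) ≈ 4.5826,  v_1 = u/||u|| ≈ (0.2182, -0.8729, -0.4364) (||v_1|| = 1).

λ_1 = 10,  λ_2 = 7,  λ_3 = 3;  v_1 ≈ (0.2182, -0.8729, -0.4364)


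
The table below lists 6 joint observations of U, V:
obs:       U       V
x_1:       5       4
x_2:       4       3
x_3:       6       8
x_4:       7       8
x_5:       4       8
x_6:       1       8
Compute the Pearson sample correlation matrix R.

Step 1 — column means:
  mean(U) = (5 + 4 + 6 + 7 + 4 + 1) / 6 = 27/6 = 4.5
  mean(V) = (4 + 3 + 8 + 8 + 8 + 8) / 6 = 39/6 = 6.5

Step 2 — sample variances and covariances s[i,j] = (1/(n-1)) · Σ_k (x_{k,i} - mean_i) · (x_{k,j} - mean_j), with n-1 = 5:
  s[U,U] = ((0.5)·(0.5) + (-0.5)·(-0.5) + (1.5)·(1.5) + (2.5)·(2.5) + (-0.5)·(-0.5) + (-3.5)·(-3.5)) / 5 = 21.5/5 = 4.3
  s[U,V] = ((0.5)·(-2.5) + (-0.5)·(-3.5) + (1.5)·(1.5) + (2.5)·(1.5) + (-0.5)·(1.5) + (-3.5)·(1.5)) / 5 = 0.5/5 = 0.1
  s[V,V] = ((-2.5)·(-2.5) + (-3.5)·(-3.5) + (1.5)·(1.5) + (1.5)·(1.5) + (1.5)·(1.5) + (1.5)·(1.5)) / 5 = 27.5/5 = 5.5
  Sample standard deviations s_i = √(s[i,i]):
  s(U) = √(4.3) = 2.0736
  s(V) = √(5.5) = 2.3452

Step 3 — r_{ij} = s_{ij} / (s_i · s_j):
  r[U,U] = 1 (diagonal).
  r[U,V] = 0.1 / (2.0736 · 2.3452) = 0.1 / 4.8631 = 0.0206
  r[V,V] = 1 (diagonal).

R is symmetric with unit diagonal. Assembling:

R = [[1, 0.0206],
 [0.0206, 1]]


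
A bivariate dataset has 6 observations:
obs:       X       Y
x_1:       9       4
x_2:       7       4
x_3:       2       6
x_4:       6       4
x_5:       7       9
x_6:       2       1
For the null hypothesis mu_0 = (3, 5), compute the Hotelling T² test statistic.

Step 1 — sample mean vector:
  mean(X) = (9 + 7 + 2 + 6 + 7 + 2) / 6 = 33/6 = 5.5
  mean(Y) = (4 + 4 + 6 + 4 + 9 + 1) / 6 = 28/6 = 4.6667
  x̄ = (5.5, 4.6667),  deviation x̄ - mu_0 = (5.5, 4.6667) - (3, 5) = (2.5, -0.3333).

Step 2 — sample covariance matrix, S[i,j] = (1/(n-1)) · Σ_k (x_{k,i} - mean_i) · (x_{k,j} - mean_j), divisor n-1 = 5:
  S[X,X] = ((3.5)·(3.5) + (1.5)·(1.5) + (-3.5)·(-3.5) + (0.5)·(0.5) + (1.5)·(1.5) + (-3.5)·(-3.5)) / 5 = 41.5/5 = 8.3
  S[X,Y] = ((3.5)·(-0.6667) + (1.5)·(-0.6667) + (-3.5)·(1.3333) + (0.5)·(-0.6667) + (1.5)·(4.3333) + (-3.5)·(-3.6667)) / 5 = 11/5 = 2.2
  S[Y,Y] = ((-0.6667)·(-0.6667) + (-0.6667)·(-0.6667) + (1.3333)·(1.3333) + (-0.6667)·(-0.6667) + (4.3333)·(4.3333) + (-3.6667)·(-3.6667)) / 5 = 35.3333/5 = 7.0667
  S = [[8.3, 2.2],
 [2.2, 7.0667]].

Step 3 — invert S. det(S) = 8.3·7.0667 - (2.2)² = 53.8133.
  S^{-1} = (1/det) · [[d, -b], [-b, a]] = [[0.1313, -0.0409],
 [-0.0409, 0.1542]].

Step 4 — quadratic form (x̄ - mu_0)^T · S^{-1} · (x̄ - mu_0):
  S^{-1} · (x̄ - mu_0) = (0.3419, -0.1536),
  (x̄ - mu_0)^T · [...] = (2.5)·(0.3419) + (-0.3333)·(-0.1536) = 0.906.

Step 5 — scale by n: T² = 6 · 0.906 = 5.4361.

T² ≈ 5.4361


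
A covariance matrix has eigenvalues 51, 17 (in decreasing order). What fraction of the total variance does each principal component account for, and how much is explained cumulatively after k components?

Step 1 — total variance = trace(Sigma) = Σ λ_i = 51 + 17 = 68.

Step 2 — fraction explained by component i = λ_i / Σ λ:
  PC1: 51/68 = 0.75
  PC2: 17/68 = 0.25

Step 3 — cumulative fraction after k components = (λ_1 + ... + λ_k) / Σ λ:
  k = 1: 51/68 = 0.75
  k = 2: (51 + 17)/68 = 68/68 = 1

Summary (fraction, with percent):

explained: PC1 0.75 (75%), PC2 0.25 (25%);  cumulative: 0.75, 1


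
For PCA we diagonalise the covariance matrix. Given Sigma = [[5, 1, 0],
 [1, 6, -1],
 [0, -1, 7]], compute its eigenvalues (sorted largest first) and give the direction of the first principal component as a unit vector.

Step 1 — characteristic polynomial p(λ) = det(λI - Sigma) = λ³ - tr·λ² + c_1·λ - det, where tr = trace, c_1 = sum of the principal 2×2 minors, det = det(Sigma):
  tr = 5 + 6 + 7 = 18,
  c_1 = (5·6 - (1)²) + (5·7 - (0)²) + (6·7 - (-1)²) = 29 + 35 + 41 = 105,
  det = 5·(6·7 - (-1)²) - (1)·((1)·7 - (-1)·(0)) + (0)·((1)·(-1) - 6·(0)) = 5·(41) - (1)·(7) + (0)·(-1) = 198.
  So p(λ) = λ³ - 18λ² + 105λ - 198.
Step 2 — look for an integer root (rational root theorem: any rational root is an integer divisor of 198). Testing λ = 6:
  p(6) = 216 - 648 + 630 - 198 = 0  ✓
  Dividing out (λ - 6): p(λ) = (λ - 6)(λ² - 12λ + 33).
Step 3 — remaining eigenvalues from the quadratic λ² - 12λ + 33 = 0:
  Δ = 12² - 4·33 = 144 - 132 = 12,  λ = (12 ± √12)/2 = (12 ± 3.4641)/2 ≈ 7.7321 or 4.2679.
  Sorted: λ_1 = 7.7321,  λ_2 = 6,  λ_3 = 4.2679  (check: sum = 18 = tr ✓).

Step 4 — unit eigenvector for λ_1 ≈ 7.7321: v spans the null space of (Sigma - λ_1 I), whose rows are
  r_1 = (-2.7321, 1, 0),  r_2 = (1, -1.7321, -1),  r_3 = (0, -1, -0.7321).
  v is orthogonal to every row, so take v ∝ r_1 × r_2 = ((1)·(-1) - (0)·(-1.7321), (0)·(1) - (-2.7321)·(-1), (-2.7321)·(-1.7321) - (1)·(1)) ≈ (-1, -2.7321, 3.7321).
  Rescale (multiply by -1 so the first nonzero entry is positive): u = (1, 2.7321, -3.7321).
  ||u|| = √((1)² + (2.7321)² + (-3.7321)²) = √(22.3923) ≈ 4.7321,  v_1 = u/||u|| ≈ (0.2113, 0.5774, -0.7887) (||v_1|| = 1).

λ_1 = 7.7321,  λ_2 = 6,  λ_3 = 4.2679;  v_1 ≈ (0.2113, 0.5774, -0.7887)


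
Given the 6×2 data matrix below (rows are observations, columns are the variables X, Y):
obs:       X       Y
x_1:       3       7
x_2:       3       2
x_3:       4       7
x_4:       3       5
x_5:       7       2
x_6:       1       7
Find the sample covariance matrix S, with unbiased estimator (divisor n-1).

Step 1 — column means:
  mean(X) = (3 + 3 + 4 + 3 + 7 + 1) / 6 = 21/6 = 3.5
  mean(Y) = (7 + 2 + 7 + 5 + 2 + 7) / 6 = 30/6 = 5

Step 2 — sample covariance S[i,j] = (1/(n-1)) · Σ_k (x_{k,i} - mean_i) · (x_{k,j} - mean_j), with n-1 = 5.
  S[X,X] = ((-0.5)·(-0.5) + (-0.5)·(-0.5) + (0.5)·(0.5) + (-0.5)·(-0.5) + (3.5)·(3.5) + (-2.5)·(-2.5)) / 5 = 19.5/5 = 3.9
  S[X,Y] = ((-0.5)·(2) + (-0.5)·(-3) + (0.5)·(2) + (-0.5)·(0) + (3.5)·(-3) + (-2.5)·(2)) / 5 = -14/5 = -2.8
  S[Y,Y] = ((2)·(2) + (-3)·(-3) + (2)·(2) + (0)·(0) + (-3)·(-3) + (2)·(2)) / 5 = 30/5 = 6

S is symmetric (S[j,i] = S[i,j]). Assembling:

S = [[3.9, -2.8],
 [-2.8, 6]]


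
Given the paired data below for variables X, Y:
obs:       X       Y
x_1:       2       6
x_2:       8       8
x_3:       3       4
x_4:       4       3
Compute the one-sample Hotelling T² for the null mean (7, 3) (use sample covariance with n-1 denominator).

Step 1 — sample mean vector:
  mean(X) = (2 + 8 + 3 + 4) / 4 = 17/4 = 4.25
  mean(Y) = (6 + 8 + 4 + 3) / 4 = 21/4 = 5.25
  x̄ = (4.25, 5.25),  deviation x̄ - mu_0 = (4.25, 5.25) - (7, 3) = (-2.75, 2.25).

Step 2 — sample covariance matrix, S[i,j] = (1/(n-1)) · Σ_k (x_{k,i} - mean_i) · (x_{k,j} - mean_j), divisor n-1 = 3:
  S[X,X] = ((-2.25)·(-2.25) + (3.75)·(3.75) + (-1.25)·(-1.25) + (-0.25)·(-0.25)) / 3 = 20.75/3 = 6.9167
  S[X,Y] = ((-2.25)·(0.75) + (3.75)·(2.75) + (-1.25)·(-1.25) + (-0.25)·(-2.25)) / 3 = 10.75/3 = 3.5833
  S[Y,Y] = ((0.75)·(0.75) + (2.75)·(2.75) + (-1.25)·(-1.25) + (-2.25)·(-2.25)) / 3 = 14.75/3 = 4.9167
  S = [[6.9167, 3.5833],
 [3.5833, 4.9167]].

Step 3 — invert S. det(S) = 6.9167·4.9167 - (3.5833)² = 21.1667.
  S^{-1} = (1/det) · [[d, -b], [-b, a]] = [[0.2323, -0.1693],
 [-0.1693, 0.3268]].

Step 4 — quadratic form (x̄ - mu_0)^T · S^{-1} · (x̄ - mu_0):
  S^{-1} · (x̄ - mu_0) = (-1.0197, 1.2008),
  (x̄ - mu_0)^T · [...] = (-2.75)·(-1.0197) + (2.25)·(1.2008) = 5.5059.

Step 5 — scale by n: T² = 4 · 5.5059 = 22.0236.

T² ≈ 22.0236


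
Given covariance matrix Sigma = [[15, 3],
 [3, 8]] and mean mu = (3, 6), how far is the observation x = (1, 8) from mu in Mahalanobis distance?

Step 1 — centre the observation: (x - mu) = (-2, 2).

Step 2 — invert Sigma. det(Sigma) = 15·8 - (3)² = 111.
  Sigma^{-1} = (1/det) · [[d, -b], [-b, a]] = [[0.0721, -0.027],
 [-0.027, 0.1351]].

Step 3 — form the quadratic (x - mu)^T · Sigma^{-1} · (x - mu):
  Sigma^{-1} · (x - mu) = (-0.1982, 0.3243).
  (x - mu)^T · [Sigma^{-1} · (x - mu)] = (-2)·(-0.1982) + (2)·(0.3243) = 1.045.

Step 4 — take square root: d = √(1.045) ≈ 1.0223.

d(x, mu) = √(1.045) ≈ 1.0223


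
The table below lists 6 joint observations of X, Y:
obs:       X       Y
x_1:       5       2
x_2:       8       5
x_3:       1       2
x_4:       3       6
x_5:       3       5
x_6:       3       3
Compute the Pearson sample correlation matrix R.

Step 1 — column means:
  mean(X) = (5 + 8 + 1 + 3 + 3 + 3) / 6 = 23/6 = 3.8333
  mean(Y) = (2 + 5 + 2 + 6 + 5 + 3) / 6 = 23/6 = 3.8333

Step 2 — sample variances and covariances s[i,j] = (1/(n-1)) · Σ_k (x_{k,i} - mean_i) · (x_{k,j} - mean_j), with n-1 = 5:
  s[X,X] = ((1.1667)·(1.1667) + (4.1667)·(4.1667) + (-2.8333)·(-2.8333) + (-0.8333)·(-0.8333) + (-0.8333)·(-0.8333) + (-0.8333)·(-0.8333)) / 5 = 28.8333/5 = 5.7667
  s[X,Y] = ((1.1667)·(-1.8333) + (4.1667)·(1.1667) + (-2.8333)·(-1.8333) + (-0.8333)·(2.1667) + (-0.8333)·(1.1667) + (-0.8333)·(-0.8333)) / 5 = 5.8333/5 = 1.1667
  s[Y,Y] = ((-1.8333)·(-1.8333) + (1.1667)·(1.1667) + (-1.8333)·(-1.8333) + (2.1667)·(2.1667) + (1.1667)·(1.1667) + (-0.8333)·(-0.8333)) / 5 = 14.8333/5 = 2.9667
  Sample standard deviations s_i = √(s[i,i]):
  s(X) = √(5.7667) = 2.4014
  s(Y) = √(2.9667) = 1.7224

Step 3 — r_{ij} = s_{ij} / (s_i · s_j):
  r[X,X] = 1 (diagonal).
  r[X,Y] = 1.1667 / (2.4014 · 1.7224) = 1.1667 / 4.1362 = 0.2821
  r[Y,Y] = 1 (diagonal).

R is symmetric with unit diagonal. Assembling:

R = [[1, 0.2821],
 [0.2821, 1]]


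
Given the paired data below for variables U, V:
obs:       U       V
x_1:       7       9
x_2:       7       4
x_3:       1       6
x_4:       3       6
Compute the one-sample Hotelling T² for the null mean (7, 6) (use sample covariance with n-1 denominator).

Step 1 — sample mean vector:
  mean(U) = (7 + 7 + 1 + 3) / 4 = 18/4 = 4.5
  mean(V) = (9 + 4 + 6 + 6) / 4 = 25/4 = 6.25
  x̄ = (4.5, 6.25),  deviation x̄ - mu_0 = (4.5, 6.25) - (7, 6) = (-2.5, 0.25).

Step 2 — sample covariance matrix, S[i,j] = (1/(n-1)) · Σ_k (x_{k,i} - mean_i) · (x_{k,j} - mean_j), divisor n-1 = 3:
  S[U,U] = ((2.5)·(2.5) + (2.5)·(2.5) + (-3.5)·(-3.5) + (-1.5)·(-1.5)) / 3 = 27/3 = 9
  S[U,V] = ((2.5)·(2.75) + (2.5)·(-2.25) + (-3.5)·(-0.25) + (-1.5)·(-0.25)) / 3 = 2.5/3 = 0.8333
  S[V,V] = ((2.75)·(2.75) + (-2.25)·(-2.25) + (-0.25)·(-0.25) + (-0.25)·(-0.25)) / 3 = 12.75/3 = 4.25
  S = [[9, 0.8333],
 [0.8333, 4.25]].

Step 3 — invert S. det(S) = 9·4.25 - (0.8333)² = 37.5556.
  S^{-1} = (1/det) · [[d, -b], [-b, a]] = [[0.1132, -0.0222],
 [-0.0222, 0.2396]].

Step 4 — quadratic form (x̄ - mu_0)^T · S^{-1} · (x̄ - mu_0):
  S^{-1} · (x̄ - mu_0) = (-0.2885, 0.1154),
  (x̄ - mu_0)^T · [...] = (-2.5)·(-0.2885) + (0.25)·(0.1154) = 0.75.

Step 5 — scale by n: T² = 4 · 0.75 = 3.

T² ≈ 3


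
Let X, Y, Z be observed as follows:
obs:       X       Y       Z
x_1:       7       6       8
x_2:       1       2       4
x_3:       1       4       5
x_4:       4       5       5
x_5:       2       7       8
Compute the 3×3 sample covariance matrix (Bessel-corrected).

Step 1 — column means:
  mean(X) = (7 + 1 + 1 + 4 + 2) / 5 = 15/5 = 3
  mean(Y) = (6 + 2 + 4 + 5 + 7) / 5 = 24/5 = 4.8
  mean(Z) = (8 + 4 + 5 + 5 + 8) / 5 = 30/5 = 6

Step 2 — sample covariance S[i,j] = (1/(n-1)) · Σ_k (x_{k,i} - mean_i) · (x_{k,j} - mean_j), with n-1 = 4.
  S[X,X] = ((4)·(4) + (-2)·(-2) + (-2)·(-2) + (1)·(1) + (-1)·(-1)) / 4 = 26/4 = 6.5
  S[X,Y] = ((4)·(1.2) + (-2)·(-2.8) + (-2)·(-0.8) + (1)·(0.2) + (-1)·(2.2)) / 4 = 10/4 = 2.5
  S[X,Z] = ((4)·(2) + (-2)·(-2) + (-2)·(-1) + (1)·(-1) + (-1)·(2)) / 4 = 11/4 = 2.75
  S[Y,Y] = ((1.2)·(1.2) + (-2.8)·(-2.8) + (-0.8)·(-0.8) + (0.2)·(0.2) + (2.2)·(2.2)) / 4 = 14.8/4 = 3.7
  S[Y,Z] = ((1.2)·(2) + (-2.8)·(-2) + (-0.8)·(-1) + (0.2)·(-1) + (2.2)·(2)) / 4 = 13/4 = 3.25
  S[Z,Z] = ((2)·(2) + (-2)·(-2) + (-1)·(-1) + (-1)·(-1) + (2)·(2)) / 4 = 14/4 = 3.5

S is symmetric (S[j,i] = S[i,j]). Assembling:

S = [[6.5, 2.5, 2.75],
 [2.5, 3.7, 3.25],
 [2.75, 3.25, 3.5]]


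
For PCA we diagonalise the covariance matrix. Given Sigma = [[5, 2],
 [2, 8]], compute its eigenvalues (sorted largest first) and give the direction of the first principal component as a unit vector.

Step 1 — characteristic polynomial of 2×2 Sigma:
  det(Sigma - λI) = λ² - trace · λ + det = 0.
  trace = 5 + 8 = 13, det = 5·8 - (2)² = 36.
Step 2 — discriminant:
  Δ = trace² - 4·det = 169 - 144 = 25.
Step 3 — eigenvalues:
  λ = (trace ± √Δ)/2 = (13 ± 5)/2,
  λ_1 = 9,  λ_2 = 4.

Step 4 — unit eigenvector for λ_1: solve (Sigma - λ_1 I)v = 0. First row:
  (5 - 9)·v_x + (2)·v_y = 0, i.e. (-4)·v_x + (2)·v_y = 0,
  so v ∝ (b, λ_1 - a) = (2, 4) = u.
  ||u|| = √((2)² + (4)²) = √(20) ≈ 4.4721,
  v_1 = u/||u|| ≈ (0.4472, 0.8944) (||v_1|| = 1).

λ_1 = 9,  λ_2 = 4;  v_1 ≈ (0.4472, 0.8944)


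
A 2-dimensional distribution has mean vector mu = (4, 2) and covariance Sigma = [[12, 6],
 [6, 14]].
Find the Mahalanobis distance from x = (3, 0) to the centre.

Step 1 — centre the observation: (x - mu) = (-1, -2).

Step 2 — invert Sigma. det(Sigma) = 12·14 - (6)² = 132.
  Sigma^{-1} = (1/det) · [[d, -b], [-b, a]] = [[0.1061, -0.0455],
 [-0.0455, 0.0909]].

Step 3 — form the quadratic (x - mu)^T · Sigma^{-1} · (x - mu):
  Sigma^{-1} · (x - mu) = (-0.0152, -0.1364).
  (x - mu)^T · [Sigma^{-1} · (x - mu)] = (-1)·(-0.0152) + (-2)·(-0.1364) = 0.2879.

Step 4 — take square root: d = √(0.2879) ≈ 0.5365.

d(x, mu) = √(0.2879) ≈ 0.5365


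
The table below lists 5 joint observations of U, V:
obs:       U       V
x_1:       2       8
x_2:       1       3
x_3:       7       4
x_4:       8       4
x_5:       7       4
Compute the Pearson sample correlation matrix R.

Step 1 — column means:
  mean(U) = (2 + 1 + 7 + 8 + 7) / 5 = 25/5 = 5
  mean(V) = (8 + 3 + 4 + 4 + 4) / 5 = 23/5 = 4.6

Step 2 — sample variances and covariances s[i,j] = (1/(n-1)) · Σ_k (x_{k,i} - mean_i) · (x_{k,j} - mean_j), with n-1 = 4:
  s[U,U] = ((-3)·(-3) + (-4)·(-4) + (2)·(2) + (3)·(3) + (2)·(2)) / 4 = 42/4 = 10.5
  s[U,V] = ((-3)·(3.4) + (-4)·(-1.6) + (2)·(-0.6) + (3)·(-0.6) + (2)·(-0.6)) / 4 = -8/4 = -2
  s[V,V] = ((3.4)·(3.4) + (-1.6)·(-1.6) + (-0.6)·(-0.6) + (-0.6)·(-0.6) + (-0.6)·(-0.6)) / 4 = 15.2/4 = 3.8
  Sample standard deviations s_i = √(s[i,i]):
  s(U) = √(10.5) = 3.2404
  s(V) = √(3.8) = 1.9494

Step 3 — r_{ij} = s_{ij} / (s_i · s_j):
  r[U,U] = 1 (diagonal).
  r[U,V] = -2 / (3.2404 · 1.9494) = -2 / 6.3166 = -0.3166
  r[V,V] = 1 (diagonal).

R is symmetric with unit diagonal. Assembling:

R = [[1, -0.3166],
 [-0.3166, 1]]


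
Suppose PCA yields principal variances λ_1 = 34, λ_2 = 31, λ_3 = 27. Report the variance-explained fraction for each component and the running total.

Step 1 — total variance = trace(Sigma) = Σ λ_i = 34 + 31 + 27 = 92.

Step 2 — fraction explained by component i = λ_i / Σ λ:
  PC1: 34/92 = 0.3696
  PC2: 31/92 = 0.337
  PC3: 27/92 = 0.2935

Step 3 — cumulative fraction after k components = (λ_1 + ... + λ_k) / Σ λ:
  k = 1: 34/92 = 0.3696
  k = 2: (34 + 31)/92 = 65/92 = 0.7065
  k = 3: (34 + 31 + 27)/92 = 92/92 = 1

Summary (fraction, with percent):

explained: PC1 0.3696 (36.96%), PC2 0.337 (33.7%), PC3 0.2935 (29.35%);  cumulative: 0.3696, 0.7065, 1


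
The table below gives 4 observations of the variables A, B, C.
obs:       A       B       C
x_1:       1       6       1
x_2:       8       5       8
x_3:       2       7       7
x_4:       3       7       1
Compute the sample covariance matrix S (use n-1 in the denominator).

Step 1 — column means:
  mean(A) = (1 + 8 + 2 + 3) / 4 = 14/4 = 3.5
  mean(B) = (6 + 5 + 7 + 7) / 4 = 25/4 = 6.25
  mean(C) = (1 + 8 + 7 + 1) / 4 = 17/4 = 4.25

Step 2 — sample covariance S[i,j] = (1/(n-1)) · Σ_k (x_{k,i} - mean_i) · (x_{k,j} - mean_j), with n-1 = 3.
  S[A,A] = ((-2.5)·(-2.5) + (4.5)·(4.5) + (-1.5)·(-1.5) + (-0.5)·(-0.5)) / 3 = 29/3 = 9.6667
  S[A,B] = ((-2.5)·(-0.25) + (4.5)·(-1.25) + (-1.5)·(0.75) + (-0.5)·(0.75)) / 3 = -6.5/3 = -2.1667
  S[A,C] = ((-2.5)·(-3.25) + (4.5)·(3.75) + (-1.5)·(2.75) + (-0.5)·(-3.25)) / 3 = 22.5/3 = 7.5
  S[B,B] = ((-0.25)·(-0.25) + (-1.25)·(-1.25) + (0.75)·(0.75) + (0.75)·(0.75)) / 3 = 2.75/3 = 0.9167
  S[B,C] = ((-0.25)·(-3.25) + (-1.25)·(3.75) + (0.75)·(2.75) + (0.75)·(-3.25)) / 3 = -4.25/3 = -1.4167
  S[C,C] = ((-3.25)·(-3.25) + (3.75)·(3.75) + (2.75)·(2.75) + (-3.25)·(-3.25)) / 3 = 42.75/3 = 14.25

S is symmetric (S[j,i] = S[i,j]). Assembling:

S = [[9.6667, -2.1667, 7.5],
 [-2.1667, 0.9167, -1.4167],
 [7.5, -1.4167, 14.25]]


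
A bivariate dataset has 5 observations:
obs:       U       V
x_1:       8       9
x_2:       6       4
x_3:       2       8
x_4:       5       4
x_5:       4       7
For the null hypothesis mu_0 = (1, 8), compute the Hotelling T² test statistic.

Step 1 — sample mean vector:
  mean(U) = (8 + 6 + 2 + 5 + 4) / 5 = 25/5 = 5
  mean(V) = (9 + 4 + 8 + 4 + 7) / 5 = 32/5 = 6.4
  x̄ = (5, 6.4),  deviation x̄ - mu_0 = (5, 6.4) - (1, 8) = (4, -1.6).

Step 2 — sample covariance matrix, S[i,j] = (1/(n-1)) · Σ_k (x_{k,i} - mean_i) · (x_{k,j} - mean_j), divisor n-1 = 4:
  S[U,U] = ((3)·(3) + (1)·(1) + (-3)·(-3) + (0)·(0) + (-1)·(-1)) / 4 = 20/4 = 5
  S[U,V] = ((3)·(2.6) + (1)·(-2.4) + (-3)·(1.6) + (0)·(-2.4) + (-1)·(0.6)) / 4 = 0/4 = 0
  S[V,V] = ((2.6)·(2.6) + (-2.4)·(-2.4) + (1.6)·(1.6) + (-2.4)·(-2.4) + (0.6)·(0.6)) / 4 = 21.2/4 = 5.3
  S = [[5, 0],
 [0, 5.3]].

Step 3 — invert S. det(S) = 5·5.3 - (0)² = 26.5.
  S^{-1} = (1/det) · [[d, -b], [-b, a]] = [[0.2, 0],
 [0, 0.1887]].

Step 4 — quadratic form (x̄ - mu_0)^T · S^{-1} · (x̄ - mu_0):
  S^{-1} · (x̄ - mu_0) = (0.8, -0.3019),
  (x̄ - mu_0)^T · [...] = (4)·(0.8) + (-1.6)·(-0.3019) = 3.683.

Step 5 — scale by n: T² = 5 · 3.683 = 18.4151.

T² ≈ 18.4151


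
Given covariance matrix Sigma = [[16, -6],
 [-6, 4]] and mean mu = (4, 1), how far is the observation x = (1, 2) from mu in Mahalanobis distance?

Step 1 — centre the observation: (x - mu) = (-3, 1).

Step 2 — invert Sigma. det(Sigma) = 16·4 - (-6)² = 28.
  Sigma^{-1} = (1/det) · [[d, -b], [-b, a]] = [[0.1429, 0.2143],
 [0.2143, 0.5714]].

Step 3 — form the quadratic (x - mu)^T · Sigma^{-1} · (x - mu):
  Sigma^{-1} · (x - mu) = (-0.2143, -0.0714).
  (x - mu)^T · [Sigma^{-1} · (x - mu)] = (-3)·(-0.2143) + (1)·(-0.0714) = 0.5714.

Step 4 — take square root: d = √(0.5714) ≈ 0.7559.

d(x, mu) = √(0.5714) ≈ 0.7559


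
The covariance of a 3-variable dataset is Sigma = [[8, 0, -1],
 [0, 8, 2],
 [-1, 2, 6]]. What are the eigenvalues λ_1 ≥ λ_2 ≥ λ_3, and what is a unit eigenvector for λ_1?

Step 1 — characteristic polynomial p(λ) = det(λI - Sigma) = λ³ - tr·λ² + c_1·λ - det, where tr = trace, c_1 = sum of the principal 2×2 minors, det = det(Sigma):
  tr = 8 + 8 + 6 = 22,
  c_1 = (8·8 - (0)²) + (8·6 - (-1)²) + (8·6 - (2)²) = 64 + 47 + 44 = 155,
  det = 8·(8·6 - (2)²) - (0)·((0)·6 - (2)·(-1)) + (-1)·((0)·(2) - 8·(-1)) = 8·(44) - (0)·(2) + (-1)·(8) = 344.
  So p(λ) = λ³ - 22λ² + 155λ - 344.
Step 2 — look for an integer root (rational root theorem: any rational root is an integer divisor of 344). Testing λ = 8:
  p(8) = 512 - 1408 + 1240 - 344 = 0  ✓
  Dividing out (λ - 8): p(λ) = (λ - 8)(λ² - 14λ + 43).
Step 3 — remaining eigenvalues from the quadratic λ² - 14λ + 43 = 0:
  Δ = 14² - 4·43 = 196 - 172 = 24,  λ = (14 ± √24)/2 = (14 ± 4.899)/2 ≈ 9.4495 or 4.5505.
  Sorted: λ_1 = 9.4495,  λ_2 = 8,  λ_3 = 4.5505  (check: sum = 22 = tr ✓).

Step 4 — unit eigenvector for λ_1 ≈ 9.4495: v spans the null space of (Sigma - λ_1 I), whose rows are
  r_1 = (-1.4495, 0, -1),  r_2 = (0, -1.4495, 2),  r_3 = (-1, 2, -3.4495).
  v is orthogonal to every row, so take v ∝ r_1 × r_2 = ((0)·(2) - (-1)·(-1.4495), (-1)·(0) - (-1.4495)·(2), (-1.4495)·(-1.4495) - (0)·(0)) ≈ (-1.4495, 2.899, 2.101).
  Rescale (multiply by -1 so the first nonzero entry is positive): u = (1.4495, -2.899, -2.101).
  ||u|| = √((1.4495)² + (-2.899)² + (-2.101)²) = √(14.9194) ≈ 3.8626,  v_1 = u/||u|| ≈ (0.3753, -0.7505, -0.5439) (||v_1|| = 1).

λ_1 = 9.4495,  λ_2 = 8,  λ_3 = 4.5505;  v_1 ≈ (0.3753, -0.7505, -0.5439)


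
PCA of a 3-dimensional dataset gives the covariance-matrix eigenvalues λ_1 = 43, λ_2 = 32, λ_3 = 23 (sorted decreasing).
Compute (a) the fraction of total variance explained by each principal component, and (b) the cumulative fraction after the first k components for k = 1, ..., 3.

Step 1 — total variance = trace(Sigma) = Σ λ_i = 43 + 32 + 23 = 98.

Step 2 — fraction explained by component i = λ_i / Σ λ:
  PC1: 43/98 = 0.4388
  PC2: 32/98 = 0.3265
  PC3: 23/98 = 0.2347

Step 3 — cumulative fraction after k components = (λ_1 + ... + λ_k) / Σ λ:
  k = 1: 43/98 = 0.4388
  k = 2: (43 + 32)/98 = 75/98 = 0.7653
  k = 3: (43 + 32 + 23)/98 = 98/98 = 1

Summary (fraction, with percent):

explained: PC1 0.4388 (43.88%), PC2 0.3265 (32.65%), PC3 0.2347 (23.47%);  cumulative: 0.4388, 0.7653, 1


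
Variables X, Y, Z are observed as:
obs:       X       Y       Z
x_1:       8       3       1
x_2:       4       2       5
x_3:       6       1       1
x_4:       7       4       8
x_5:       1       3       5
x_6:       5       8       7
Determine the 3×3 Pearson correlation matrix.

Step 1 — column means:
  mean(X) = (8 + 4 + 6 + 7 + 1 + 5) / 6 = 31/6 = 5.1667
  mean(Y) = (3 + 2 + 1 + 4 + 3 + 8) / 6 = 21/6 = 3.5
  mean(Z) = (1 + 5 + 1 + 8 + 5 + 7) / 6 = 27/6 = 4.5

Step 2 — sample variances and covariances s[i,j] = (1/(n-1)) · Σ_k (x_{k,i} - mean_i) · (x_{k,j} - mean_j), with n-1 = 5:
  s[X,X] = ((2.8333)·(2.8333) + (-1.1667)·(-1.1667) + (0.8333)·(0.8333) + (1.8333)·(1.8333) + (-4.1667)·(-4.1667) + (-0.1667)·(-0.1667)) / 5 = 30.8333/5 = 6.1667
  s[X,Y] = ((2.8333)·(-0.5) + (-1.1667)·(-1.5) + (0.8333)·(-2.5) + (1.8333)·(0.5) + (-4.1667)·(-0.5) + (-0.1667)·(4.5)) / 5 = 0.5/5 = 0.1
  s[X,Z] = ((2.8333)·(-3.5) + (-1.1667)·(0.5) + (0.8333)·(-3.5) + (1.8333)·(3.5) + (-4.1667)·(0.5) + (-0.1667)·(2.5)) / 5 = -9.5/5 = -1.9
  s[Y,Y] = ((-0.5)·(-0.5) + (-1.5)·(-1.5) + (-2.5)·(-2.5) + (0.5)·(0.5) + (-0.5)·(-0.5) + (4.5)·(4.5)) / 5 = 29.5/5 = 5.9
  s[Y,Z] = ((-0.5)·(-3.5) + (-1.5)·(0.5) + (-2.5)·(-3.5) + (0.5)·(3.5) + (-0.5)·(0.5) + (4.5)·(2.5)) / 5 = 22.5/5 = 4.5
  s[Z,Z] = ((-3.5)·(-3.5) + (0.5)·(0.5) + (-3.5)·(-3.5) + (3.5)·(3.5) + (0.5)·(0.5) + (2.5)·(2.5)) / 5 = 43.5/5 = 8.7
  Sample standard deviations s_i = √(s[i,i]):
  s(X) = √(6.1667) = 2.4833
  s(Y) = √(5.9) = 2.429
  s(Z) = √(8.7) = 2.9496

Step 3 — r_{ij} = s_{ij} / (s_i · s_j):
  r[X,X] = 1 (diagonal).
  r[X,Y] = 0.1 / (2.4833 · 2.429) = 0.1 / 6.0319 = 0.0166
  r[X,Z] = -1.9 / (2.4833 · 2.9496) = -1.9 / 7.3246 = -0.2594
  r[Y,Y] = 1 (diagonal).
  r[Y,Z] = 4.5 / (2.429 · 2.9496) = 4.5 / 7.1645 = 0.6281
  r[Z,Z] = 1 (diagonal).

R is symmetric with unit diagonal. Assembling:

R = [[1, 0.0166, -0.2594],
 [0.0166, 1, 0.6281],
 [-0.2594, 0.6281, 1]]


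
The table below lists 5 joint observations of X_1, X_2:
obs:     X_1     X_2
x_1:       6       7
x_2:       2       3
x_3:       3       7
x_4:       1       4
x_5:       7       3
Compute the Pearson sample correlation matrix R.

Step 1 — column means:
  mean(X_1) = (6 + 2 + 3 + 1 + 7) / 5 = 19/5 = 3.8
  mean(X_2) = (7 + 3 + 7 + 4 + 3) / 5 = 24/5 = 4.8

Step 2 — sample variances and covariances s[i,j] = (1/(n-1)) · Σ_k (x_{k,i} - mean_i) · (x_{k,j} - mean_j), with n-1 = 4:
  s[X_1,X_1] = ((2.2)·(2.2) + (-1.8)·(-1.8) + (-0.8)·(-0.8) + (-2.8)·(-2.8) + (3.2)·(3.2)) / 4 = 26.8/4 = 6.7
  s[X_1,X_2] = ((2.2)·(2.2) + (-1.8)·(-1.8) + (-0.8)·(2.2) + (-2.8)·(-0.8) + (3.2)·(-1.8)) / 4 = 2.8/4 = 0.7
  s[X_2,X_2] = ((2.2)·(2.2) + (-1.8)·(-1.8) + (2.2)·(2.2) + (-0.8)·(-0.8) + (-1.8)·(-1.8)) / 4 = 16.8/4 = 4.2
  Sample standard deviations s_i = √(s[i,i]):
  s(X_1) = √(6.7) = 2.5884
  s(X_2) = √(4.2) = 2.0494

Step 3 — r_{ij} = s_{ij} / (s_i · s_j):
  r[X_1,X_1] = 1 (diagonal).
  r[X_1,X_2] = 0.7 / (2.5884 · 2.0494) = 0.7 / 5.3047 = 0.132
  r[X_2,X_2] = 1 (diagonal).

R is symmetric with unit diagonal. Assembling:

R = [[1, 0.132],
 [0.132, 1]]


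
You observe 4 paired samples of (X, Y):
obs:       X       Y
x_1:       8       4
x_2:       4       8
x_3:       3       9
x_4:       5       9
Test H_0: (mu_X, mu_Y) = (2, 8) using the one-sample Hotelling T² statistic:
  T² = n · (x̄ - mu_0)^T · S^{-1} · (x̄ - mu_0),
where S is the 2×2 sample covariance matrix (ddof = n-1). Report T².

Step 1 — sample mean vector:
  mean(X) = (8 + 4 + 3 + 5) / 4 = 20/4 = 5
  mean(Y) = (4 + 8 + 9 + 9) / 4 = 30/4 = 7.5
  x̄ = (5, 7.5),  deviation x̄ - mu_0 = (5, 7.5) - (2, 8) = (3, -0.5).

Step 2 — sample covariance matrix, S[i,j] = (1/(n-1)) · Σ_k (x_{k,i} - mean_i) · (x_{k,j} - mean_j), divisor n-1 = 3:
  S[X,X] = ((3)·(3) + (-1)·(-1) + (-2)·(-2) + (0)·(0)) / 3 = 14/3 = 4.6667
  S[X,Y] = ((3)·(-3.5) + (-1)·(0.5) + (-2)·(1.5) + (0)·(1.5)) / 3 = -14/3 = -4.6667
  S[Y,Y] = ((-3.5)·(-3.5) + (0.5)·(0.5) + (1.5)·(1.5) + (1.5)·(1.5)) / 3 = 17/3 = 5.6667
  S = [[4.6667, -4.6667],
 [-4.6667, 5.6667]].

Step 3 — invert S. det(S) = 4.6667·5.6667 - (-4.6667)² = 4.6667.
  S^{-1} = (1/det) · [[d, -b], [-b, a]] = [[1.2143, 1],
 [1, 1]].

Step 4 — quadratic form (x̄ - mu_0)^T · S^{-1} · (x̄ - mu_0):
  S^{-1} · (x̄ - mu_0) = (3.1429, 2.5),
  (x̄ - mu_0)^T · [...] = (3)·(3.1429) + (-0.5)·(2.5) = 8.1786.

Step 5 — scale by n: T² = 4 · 8.1786 = 32.7143.

T² ≈ 32.7143


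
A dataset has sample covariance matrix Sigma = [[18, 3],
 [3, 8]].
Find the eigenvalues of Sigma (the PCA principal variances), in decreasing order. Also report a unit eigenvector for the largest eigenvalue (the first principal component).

Step 1 — characteristic polynomial of 2×2 Sigma:
  det(Sigma - λI) = λ² - trace · λ + det = 0.
  trace = 18 + 8 = 26, det = 18·8 - (3)² = 135.
Step 2 — discriminant:
  Δ = trace² - 4·det = 676 - 540 = 136.
Step 3 — eigenvalues:
  λ = (trace ± √Δ)/2 = (26 ± 11.6619)/2,
  λ_1 = 18.831,  λ_2 = 7.169.

Step 4 — unit eigenvector for λ_1: solve (Sigma - λ_1 I)v = 0. First row:
  (18 - 18.831)·v_x + (3)·v_y = 0, i.e. (-0.831)·v_x + (3)·v_y = 0,
  so v ∝ (b, λ_1 - a) = (3, 0.831) = u.
  ||u|| = √((3)² + (0.831)²) = √(9.6905) ≈ 3.113,
  v_1 = u/||u|| ≈ (0.9637, 0.2669) (||v_1|| = 1).

λ_1 = 18.831,  λ_2 = 7.169;  v_1 ≈ (0.9637, 0.2669)
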